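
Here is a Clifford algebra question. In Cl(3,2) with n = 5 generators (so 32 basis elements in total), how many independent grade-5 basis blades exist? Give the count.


Number of grade-k basis blades in Cl(p,q) with n = p + q is C(n, k).
n = 3 + 2 = 5
C(5, 5) = 5! / (5! * 0!)
= 120 / (120 * 1)
= 1


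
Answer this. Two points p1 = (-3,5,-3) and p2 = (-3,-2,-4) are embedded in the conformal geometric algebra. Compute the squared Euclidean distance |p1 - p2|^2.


p1 - p2 = (0, 7, 1)
|p1 - p2|^2 = 0^2 + 7^2 + 1^2
= 0 + 49 + 1
= 50


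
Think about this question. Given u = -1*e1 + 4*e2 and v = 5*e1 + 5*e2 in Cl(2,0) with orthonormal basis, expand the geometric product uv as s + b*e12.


Expand: (-1*e1 + 4*e2)(5*e1 + 5*e2)
= (-1)*5*e1e1 + (-1)*5*e1e2 + 4*5*e2e1 + 4*5*e2e2
Using e1^2 = e2^2 = 1, e2e1 = -e1e2:
Scalar part s = (-1)*5 + 4*5 = -5 + 20 = 15
Bivector part b = (-1)*5 - 4*5 = -5 - 20 = -25
uv = 15 - 25*e12


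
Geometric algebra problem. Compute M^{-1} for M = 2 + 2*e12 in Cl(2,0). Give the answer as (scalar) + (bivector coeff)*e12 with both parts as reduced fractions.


M = 2 + 2*e12, where e12^2 = -1.
Since M commutes with its reverse ~M = a - b*e12, M * ~M = a^2 - b^2*e12^2 = a^2 + b^2.
So M^{-1} = ~M / (a^2 + b^2) = (a - b*e12)/(a^2 + b^2).
a^2 + b^2 = 4 + 4 = 8
Scalar part = 2/8 = 1/4
Bivector coeff = -2/8 = -1/4
M^{-1} = 1/4 - 1/4*e12


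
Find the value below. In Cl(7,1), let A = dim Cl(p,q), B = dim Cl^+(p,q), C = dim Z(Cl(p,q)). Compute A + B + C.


n = 7 + 1 = 8
Total dim = 2^8 = 256
Even subalgebra dim = 2^7 = 128
n is even, so center dim = 1
Sum = 256 + 128 + 1 = 385


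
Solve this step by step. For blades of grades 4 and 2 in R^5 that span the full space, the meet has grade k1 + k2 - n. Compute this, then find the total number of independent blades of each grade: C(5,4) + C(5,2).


Meet grade = grade(A) + grade(B) - n
= 4 + 2 - 5 = 1
C(5,4) = 5
C(5,2) = 10
dim_A + dim_B = 5 + 10 = 15


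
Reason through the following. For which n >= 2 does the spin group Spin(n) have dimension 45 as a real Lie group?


dim Spin(n) = dim so(n) = n(n-1)/2.
Solve n(n-1)/2 = 45, i.e. n^2 - n - 90 = 0.
Discriminant = 1 + 8*45 = 361
n = (1 + sqrt(361))/2 = (1 + 19)/2 = 10


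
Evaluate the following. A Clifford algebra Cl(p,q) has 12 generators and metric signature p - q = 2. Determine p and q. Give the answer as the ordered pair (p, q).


We need p + q = 12 and p - q = 2.
Adding: 2p = 12 + 2 = 14, so p = 7.
Then q = 12 - 7 = 5.
(p, q) = (7, 5)


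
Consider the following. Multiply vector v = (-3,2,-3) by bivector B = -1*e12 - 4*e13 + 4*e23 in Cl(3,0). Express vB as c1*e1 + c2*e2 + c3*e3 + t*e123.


vB has grade-1 (vector) and grade-3 (trivector) parts: vB = (v _| B) + (v ^ B).
Vector part <vB>_1:
  e1: -v2*b12 - v3*b13 = -(2)*(-1) - (-3)*(-4) = -10
  e2: v1*b12 - v3*b23 = (-3)*(-1) - (-3)*(4) = 15
  e3: v1*b13 + v2*b23 = (-3)*(-4) + (2)*(4) = 20
Trivector part <vB>_3:
  e123: v1*b23 - v2*b13 + v3*b12 = (-3)*(4) - (2)*(-4) + (-3)*(-1) = -1
vB = -10*e1 + 15*e2 + 20*e3 - 1*e123


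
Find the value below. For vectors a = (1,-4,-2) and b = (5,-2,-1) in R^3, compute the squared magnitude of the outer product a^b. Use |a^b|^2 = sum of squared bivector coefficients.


a wedge b = (a1*b2 - a2*b1)*e12 + (a1*b3 - a3*b1)*e13 + (a2*b3 - a3*b2)*e23
e12 coeff: 1*(-2) - (-4)*5 = -2 - (-20) = 18
e13 coeff: 1*(-1) - (-2)*5 = -1 - (-10) = 9
e23 coeff: (-4)*(-1) - (-2)*(-2) = 4 - 4 = 0
|a wedge b|^2 = 18^2 + 9^2 + 0^2
= 324 + 81 + 0
= 405


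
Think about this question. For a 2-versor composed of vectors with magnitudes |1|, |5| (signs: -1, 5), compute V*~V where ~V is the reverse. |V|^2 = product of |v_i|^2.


Each vector v_i has |v_i|^2 = s_i^2
Squared scales: (-1)^2 = 1, 5^2 = 25
|V|^2 = 1 * 25
= 25


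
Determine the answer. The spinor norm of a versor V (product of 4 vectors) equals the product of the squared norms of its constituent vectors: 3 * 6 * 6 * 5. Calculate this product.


Spinor norm N(V) = |v1|^2 * |v2|^2 * ... * |v4|^2
= 3 * 6 * 6 * 5
Running product: 3, 18, 108, 540
N(V) = 540


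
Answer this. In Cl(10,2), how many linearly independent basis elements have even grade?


Even subalgebra dimension = 2^(n-1)
n = 10 + 2 = 12
2^(12 - 1) = 2^11 = 2048
Verification: sum of C(12,k) for even k = 1 + 66 + 495 + 924 + 495 + 66 + 1 = 2048
Result = 2048


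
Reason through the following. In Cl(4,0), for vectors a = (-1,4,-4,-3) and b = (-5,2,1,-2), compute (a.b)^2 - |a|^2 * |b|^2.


a . b = (-1)*(-5) + 4*2 + (-4)*1 + (-3)*(-2)
= 5 + 8 + (-4) + 6 = 15
|a|^2 = (-1)^2 + 4^2 + (-4)^2 + (-3)^2 = 42
|b|^2 = (-5)^2 + 2^2 + 1^2 + (-2)^2 = 34
(a.b)^2 = 15^2 = 225
|a|^2 * |b|^2 = 42 * 34 = 1428
Result = 225 - 1428 = -1203


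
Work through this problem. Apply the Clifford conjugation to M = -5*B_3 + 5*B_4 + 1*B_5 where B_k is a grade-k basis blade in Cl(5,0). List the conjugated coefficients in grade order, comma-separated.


Clifford conjugate sign for grade k: (-1)^(k(k+1)/2)
Grade 3: (-1)^(3*4/2) = (-1)^6 = 1, coeff -5 -> -5
Grade 4: (-1)^(4*5/2) = (-1)^10 = 1, coeff 5 -> 5
Grade 5: (-1)^(5*6/2) = (-1)^15 = -1, coeff 1 -> -1
Conjugated coefficients: -5, 5, -1


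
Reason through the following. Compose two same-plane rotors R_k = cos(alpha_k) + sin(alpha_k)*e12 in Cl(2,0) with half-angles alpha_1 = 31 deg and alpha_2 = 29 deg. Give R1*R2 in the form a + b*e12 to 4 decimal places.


Same-plane rotors commute and their half-angles add:
R1*R2 = cos(a1 + a2) + sin(a1 + a2)*e12.
a1 + a2 = 31 + 29 = 60 deg
cos(60 deg) = 0.5000
sin(60 deg) = 0.8660
R1*R2 = 0.5000 + 0.8660*e12


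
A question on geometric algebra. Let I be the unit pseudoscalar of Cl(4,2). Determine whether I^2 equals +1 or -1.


The pseudoscalar I = e1...e_n (product of all n generators) of Cl(p,q) satisfies I^2 = (-1)^(q + n(n-1)/2).
p = 4, q = 2, n = p + q = 6
n(n-1)/2 = 6 * 5 / 2 = 15
Exponent = q + n(n-1)/2 = 2 + 15 = 17
I^2 = (-1)^17 = -1


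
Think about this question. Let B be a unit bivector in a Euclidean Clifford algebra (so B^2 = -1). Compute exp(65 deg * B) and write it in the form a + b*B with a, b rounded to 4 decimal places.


For a unit bivector B with B^2 = -1, the exponential series gives
e^(theta*B) = cos(theta) + sin(theta)*B (the GA analogue of Euler's formula).
theta = 65 degrees = 1.134464 rad
cos(65 deg) = 0.4226
sin(65 deg) = 0.9063
exp(theta*B) = 0.4226 + 0.9063*B


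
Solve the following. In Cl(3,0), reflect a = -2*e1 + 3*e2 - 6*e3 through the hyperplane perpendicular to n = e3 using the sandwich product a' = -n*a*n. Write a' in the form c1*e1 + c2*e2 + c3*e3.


Reflection formula: a' = -n*a*n, with n = e3 (unit vector, n^2 = 1).
For reflection through hyperplane perp to e3:
The component along e3 flips sign, others stay.
a = (-2, 3, -6)
a' = (-2, 3, 6)
a' = -2*e1 + 3*e2 + 6*e3


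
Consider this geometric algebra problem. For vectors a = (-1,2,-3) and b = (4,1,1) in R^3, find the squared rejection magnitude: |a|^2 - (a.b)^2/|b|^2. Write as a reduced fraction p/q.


|a|^2 = (-1)^2 + 2^2 + (-3)^2 = 14
|b|^2 = 4^2 + 1^2 + 1^2 = 18
a . b = (-1)*4 + 2*1 + (-3)*1 = -5
(a.b)^2 = (-5)^2 = 25
|rej|^2 = 14 - 25/18
= (252 - 25)/18
= 227/18
In lowest terms: 227/18


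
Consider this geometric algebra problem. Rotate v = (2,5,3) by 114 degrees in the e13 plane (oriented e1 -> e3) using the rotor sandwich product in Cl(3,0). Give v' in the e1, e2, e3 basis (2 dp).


Rotor R = cos(57deg) - sin(57deg)*e13
Rotation angle theta = 2 * 57 = 114 degrees in the e13 plane (e1 -> e3).
The component perpendicular to the plane (e2) is invariant: v'_2 = v2 = 5.00
cos(114deg) = -0.4067, sin(114deg) = 0.9135
v'_1 = v1*cos(theta) - v3*sin(theta) = 2*(-0.4067) - 3*0.9135 = -3.55
v'_3 = v1*sin(theta) + v3*cos(theta) = 2*0.9135 + 3*(-0.4067) = 0.61
v' = -3.55*e1 + 5.00*e2 + 0.61*e3


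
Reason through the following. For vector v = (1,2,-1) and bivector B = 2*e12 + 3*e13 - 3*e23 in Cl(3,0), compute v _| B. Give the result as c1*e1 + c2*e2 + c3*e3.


Left contraction v _| B = <vB>_1 (grade-1 part of the geometric product vB).
Using e1_|e12 = e2, e2_|e12 = -e1, e1_|e13 = e3, e3_|e13 = -e1, e2_|e23 = e3, e3_|e23 = -e2:
e1 coeff: -v2*b12 - v3*b13 = -(2)*(2) - (-1)*(3) = -1
e2 coeff: v1*b12 - v3*b23 = (1)*(2) - (-1)*(-3) = -1
e3 coeff: v1*b13 + v2*b23 = (1)*(3) + (2)*(-3) = -3
v _| B = -1*e1 - 1*e2 - 3*e3


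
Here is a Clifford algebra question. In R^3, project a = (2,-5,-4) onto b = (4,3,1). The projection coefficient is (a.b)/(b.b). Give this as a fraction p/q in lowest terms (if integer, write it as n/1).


Projection coefficient = (a . b) / (b . b)
a . b = 2*4 + (-5)*3 + (-4)*1
= 8 + (-15) + (-4) = -11
b . b = 4^2 + 3^2 + 1^2
= 16 + 9 + 1 = 26
Coefficient = -11/26
In lowest terms: -11/26


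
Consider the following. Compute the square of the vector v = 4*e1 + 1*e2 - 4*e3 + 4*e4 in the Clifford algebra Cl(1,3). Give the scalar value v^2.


v^2 = sum of c_i^2 * e_i^2
Positive signature terms (e_i^2 = +1): 4^2 = 16
Negative signature terms (e_j^2 = -1): 1^2 + (-4)^2 + 4^2 = 33
v^2 = 16 - 33 = -17


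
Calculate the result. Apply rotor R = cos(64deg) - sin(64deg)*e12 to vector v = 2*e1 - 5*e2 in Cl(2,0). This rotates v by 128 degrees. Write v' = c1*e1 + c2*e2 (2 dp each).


Rotor R = cos(64deg) - sin(64deg)*e12
Rotation angle theta = 2 * 64 = 128 degrees
v' = R*v*~R rotates v by theta.
cos(128deg) = -0.6157, sin(128deg) = 0.7880
v'_1 = 2*cos(128deg) - (-5)*sin(128deg)
= 2*(-0.6157) - (-5)*0.7880
= 2.71
v'_2 = 2*sin(128deg) + (-5)*cos(128deg)
= 2*0.7880 + (-5)*(-0.6157)
= 4.65
v' = 2.71*e1 + 4.65*e2


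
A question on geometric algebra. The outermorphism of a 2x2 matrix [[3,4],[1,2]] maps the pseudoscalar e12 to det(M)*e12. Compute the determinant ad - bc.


The outermorphism of a linear map f sends e1^e2 to f(e1)^f(e2).
f(e1) = 3*e1 + 1*e2
f(e2) = 4*e1 + 2*e2
f(e1) ^ f(e2) = (3*e1 + 1*e2) ^ (4*e1 + 2*e2)
= 3*2*e12 + 1*4*e21
= (6 - 4)*e12
= 2*e12
Coefficient = 2


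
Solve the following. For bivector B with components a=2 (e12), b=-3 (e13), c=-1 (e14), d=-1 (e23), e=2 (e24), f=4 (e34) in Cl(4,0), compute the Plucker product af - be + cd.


Plucker relation: af - be + cd
a*f = 2*4 = 8
b*e = (-3)*2 = -6
c*d = (-1)*(-1) = 1
af - be + cd = 8 - (-6) + 1
= 15


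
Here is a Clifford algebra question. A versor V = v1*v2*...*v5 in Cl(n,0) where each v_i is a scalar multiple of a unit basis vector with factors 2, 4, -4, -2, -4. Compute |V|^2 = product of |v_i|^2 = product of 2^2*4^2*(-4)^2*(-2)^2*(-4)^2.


Each vector v_i has |v_i|^2 = s_i^2
Squared scales: 2^2 = 4, 4^2 = 16, (-4)^2 = 16, (-2)^2 = 4, (-4)^2 = 16
|V|^2 = 4 * 16 * 16 * 4 * 16
= 65536


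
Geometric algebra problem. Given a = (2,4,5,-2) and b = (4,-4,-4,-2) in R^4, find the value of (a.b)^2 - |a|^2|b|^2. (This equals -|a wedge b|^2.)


a . b = 2*4 + 4*(-4) + 5*(-4) + (-2)*(-2)
= 8 + (-16) + (-20) + 4 = -24
|a|^2 = 2^2 + 4^2 + 5^2 + (-2)^2 = 49
|b|^2 = 4^2 + (-4)^2 + (-4)^2 + (-2)^2 = 52
(a.b)^2 = (-24)^2 = 576
|a|^2 * |b|^2 = 49 * 52 = 2548
Result = 576 - 2548 = -1972


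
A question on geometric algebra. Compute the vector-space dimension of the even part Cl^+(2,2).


Even subalgebra dimension = 2^(n-1)
n = 2 + 2 = 4
2^(4 - 1) = 2^3 = 8
Verification: sum of C(4,k) for even k = 1 + 6 + 1 = 8
Result = 8


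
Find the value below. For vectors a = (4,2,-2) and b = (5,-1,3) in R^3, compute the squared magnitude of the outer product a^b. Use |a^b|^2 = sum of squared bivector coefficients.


a wedge b = (a1*b2 - a2*b1)*e12 + (a1*b3 - a3*b1)*e13 + (a2*b3 - a3*b2)*e23
e12 coeff: 4*(-1) - 2*5 = -4 - 10 = -14
e13 coeff: 4*3 - (-2)*5 = 12 - (-10) = 22
e23 coeff: 2*3 - (-2)*(-1) = 6 - 2 = 4
|a wedge b|^2 = (-14)^2 + 22^2 + 4^2
= 196 + 484 + 16
= 696


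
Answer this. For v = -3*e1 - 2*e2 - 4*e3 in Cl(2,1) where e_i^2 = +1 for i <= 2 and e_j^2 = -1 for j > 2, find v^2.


v^2 = sum of c_i^2 * e_i^2
Positive signature terms (e_i^2 = +1): (-3)^2 + (-2)^2 = 13
Negative signature terms (e_j^2 = -1): (-4)^2 = 16
v^2 = 13 - 16 = -3


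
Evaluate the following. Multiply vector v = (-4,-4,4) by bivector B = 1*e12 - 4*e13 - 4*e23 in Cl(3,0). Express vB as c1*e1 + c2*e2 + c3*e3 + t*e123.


vB has grade-1 (vector) and grade-3 (trivector) parts: vB = (v _| B) + (v ^ B).
Vector part <vB>_1:
  e1: -v2*b12 - v3*b13 = -(-4)*(1) - (4)*(-4) = 20
  e2: v1*b12 - v3*b23 = (-4)*(1) - (4)*(-4) = 12
  e3: v1*b13 + v2*b23 = (-4)*(-4) + (-4)*(-4) = 32
Trivector part <vB>_3:
  e123: v1*b23 - v2*b13 + v3*b12 = (-4)*(-4) - (-4)*(-4) + (4)*(1) = 4
vB = 20*e1 + 12*e2 + 32*e3 + 4*e123


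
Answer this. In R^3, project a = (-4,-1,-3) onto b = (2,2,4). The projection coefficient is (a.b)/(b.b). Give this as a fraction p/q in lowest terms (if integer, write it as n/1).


Projection coefficient = (a . b) / (b . b)
a . b = (-4)*2 + (-1)*2 + (-3)*4
= -8 + (-2) + (-12) = -22
b . b = 2^2 + 2^2 + 4^2
= 4 + 4 + 16 = 24
Coefficient = -22/24
In lowest terms: -11/12


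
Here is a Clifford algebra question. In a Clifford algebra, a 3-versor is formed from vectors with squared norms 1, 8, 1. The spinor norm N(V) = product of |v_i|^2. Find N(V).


Spinor norm N(V) = |v1|^2 * |v2|^2 * ... * |v3|^2
= 1 * 8 * 1
Running product: 1, 8, 8
N(V) = 8


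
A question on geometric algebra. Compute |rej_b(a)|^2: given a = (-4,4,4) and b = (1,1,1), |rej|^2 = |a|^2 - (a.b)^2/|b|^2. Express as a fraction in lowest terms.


|a|^2 = (-4)^2 + 4^2 + 4^2 = 48
|b|^2 = 1^2 + 1^2 + 1^2 = 3
a . b = (-4)*1 + 4*1 + 4*1 = 4
(a.b)^2 = 4^2 = 16
|rej|^2 = 48 - 16/3
= (144 - 16)/3
= 128/3
In lowest terms: 128/3


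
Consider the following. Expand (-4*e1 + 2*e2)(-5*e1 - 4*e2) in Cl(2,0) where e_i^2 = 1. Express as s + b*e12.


Expand: (-4*e1 + 2*e2)(-5*e1 - 4*e2)
= (-4)*(-5)*e1e1 + (-4)*(-4)*e1e2 + 2*(-5)*e2e1 + 2*(-4)*e2e2
Using e1^2 = e2^2 = 1, e2e1 = -e1e2:
Scalar part s = (-4)*(-5) + 2*(-4) = 20 + (-8) = 12
Bivector part b = (-4)*(-4) - 2*(-5) = 16 - (-10) = 26
uv = 12 + 26*e12


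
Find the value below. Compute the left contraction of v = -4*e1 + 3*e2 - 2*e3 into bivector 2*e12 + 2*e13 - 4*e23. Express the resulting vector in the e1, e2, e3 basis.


Left contraction v _| B = <vB>_1 (grade-1 part of the geometric product vB).
Using e1_|e12 = e2, e2_|e12 = -e1, e1_|e13 = e3, e3_|e13 = -e1, e2_|e23 = e3, e3_|e23 = -e2:
e1 coeff: -v2*b12 - v3*b13 = -(3)*(2) - (-2)*(2) = -2
e2 coeff: v1*b12 - v3*b23 = (-4)*(2) - (-2)*(-4) = -16
e3 coeff: v1*b13 + v2*b23 = (-4)*(2) + (3)*(-4) = -20
v _| B = -2*e1 - 16*e2 - 20*e3


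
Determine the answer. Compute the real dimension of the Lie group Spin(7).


Spin(n) double-covers SO(n); both have Lie algebra so(n) of dimension n(n-1)/2.
n = 7
n(n-1) = 7 * 6 = 42
dim Spin(7) = 42/2 = 21


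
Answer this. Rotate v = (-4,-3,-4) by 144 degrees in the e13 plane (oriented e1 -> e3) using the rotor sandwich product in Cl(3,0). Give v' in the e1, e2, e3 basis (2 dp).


Rotor R = cos(72deg) - sin(72deg)*e13
Rotation angle theta = 2 * 72 = 144 degrees in the e13 plane (e1 -> e3).
The component perpendicular to the plane (e2) is invariant: v'_2 = v2 = -3.00
cos(144deg) = -0.8090, sin(144deg) = 0.5878
v'_1 = v1*cos(theta) - v3*sin(theta) = -4*(-0.8090) - (-4)*0.5878 = 5.59
v'_3 = v1*sin(theta) + v3*cos(theta) = -4*0.5878 + (-4)*(-0.8090) = 0.88
v' = 5.59*e1 - 3.00*e2 + 0.88*e3


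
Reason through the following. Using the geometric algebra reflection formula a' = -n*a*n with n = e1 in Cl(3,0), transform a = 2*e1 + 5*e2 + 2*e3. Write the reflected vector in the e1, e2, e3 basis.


Reflection formula: a' = -n*a*n, with n = e1 (unit vector, n^2 = 1).
For reflection through hyperplane perp to e1:
The component along e1 flips sign, others stay.
a = (2, 5, 2)
a' = (-2, 5, 2)
a' = -2*e1 + 5*e2 + 2*e3


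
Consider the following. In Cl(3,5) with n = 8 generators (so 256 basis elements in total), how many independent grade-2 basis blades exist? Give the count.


Number of grade-k basis blades in Cl(p,q) with n = p + q is C(n, k).
n = 3 + 5 = 8
C(8, 2) = 8! / (2! * 6!)
= 40320 / (2 * 720)
= 28


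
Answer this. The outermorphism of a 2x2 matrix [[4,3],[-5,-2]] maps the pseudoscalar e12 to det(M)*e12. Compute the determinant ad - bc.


The outermorphism of a linear map f sends e1^e2 to f(e1)^f(e2).
f(e1) = 4*e1 - 5*e2
f(e2) = 3*e1 - 2*e2
f(e1) ^ f(e2) = (4*e1 - 5*e2) ^ (3*e1 - 2*e2)
= 4*(-2)*e12 + (-5)*3*e21
= (-8 - (-15))*e12
= 7*e12
Coefficient = 7


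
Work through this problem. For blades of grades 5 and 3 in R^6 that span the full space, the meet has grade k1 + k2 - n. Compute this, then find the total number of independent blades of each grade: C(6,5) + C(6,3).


Meet grade = grade(A) + grade(B) - n
= 5 + 3 - 6 = 2
C(6,5) = 6
C(6,3) = 20
dim_A + dim_B = 6 + 20 = 26


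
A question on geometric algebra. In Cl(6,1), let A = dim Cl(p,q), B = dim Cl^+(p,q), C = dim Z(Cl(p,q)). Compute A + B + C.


n = 6 + 1 = 7
Total dim = 2^7 = 128
Even subalgebra dim = 2^6 = 64
n is odd, so center dim = 2
Sum = 128 + 64 + 2 = 194


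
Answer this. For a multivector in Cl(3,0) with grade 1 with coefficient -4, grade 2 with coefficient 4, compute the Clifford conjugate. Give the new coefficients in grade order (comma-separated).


Clifford conjugate sign for grade k: (-1)^(k(k+1)/2)
Grade 1: (-1)^(1*2/2) = (-1)^1 = -1, coeff -4 -> 4
Grade 2: (-1)^(2*3/2) = (-1)^3 = -1, coeff 4 -> -4
Conjugated coefficients: 4, -4


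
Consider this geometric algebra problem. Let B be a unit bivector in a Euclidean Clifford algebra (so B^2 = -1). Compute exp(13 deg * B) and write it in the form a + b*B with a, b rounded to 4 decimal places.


For a unit bivector B with B^2 = -1, the exponential series gives
e^(theta*B) = cos(theta) + sin(theta)*B (the GA analogue of Euler's formula).
theta = 13 degrees = 0.226893 rad
cos(13 deg) = 0.9744
sin(13 deg) = 0.2250
exp(theta*B) = 0.9744 + 0.2250*B


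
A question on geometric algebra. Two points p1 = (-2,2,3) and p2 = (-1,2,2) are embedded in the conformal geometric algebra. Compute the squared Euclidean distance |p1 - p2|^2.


p1 - p2 = (-1, 0, 1)
|p1 - p2|^2 = (-1)^2 + 0^2 + 1^2
= 1 + 0 + 1
= 2


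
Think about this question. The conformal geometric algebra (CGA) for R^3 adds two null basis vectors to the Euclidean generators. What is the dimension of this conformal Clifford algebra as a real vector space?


The conformal model of R^3 uses Cl(4,1): the 3 Euclidean generators plus two extra orthogonal generators e+ (e+^2 = +1) and e- (e-^2 = -1), from which the null vectors e0, einf are built.
Number of generators m = 3 + 2 = 5.
dim Cl(p,q) = 2^m = 2^5 = 32


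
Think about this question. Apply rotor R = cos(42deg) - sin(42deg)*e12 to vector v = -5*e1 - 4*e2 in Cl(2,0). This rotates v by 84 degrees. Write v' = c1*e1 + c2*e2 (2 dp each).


Rotor R = cos(42deg) - sin(42deg)*e12
Rotation angle theta = 2 * 42 = 84 degrees
v' = R*v*~R rotates v by theta.
cos(84deg) = 0.1045, sin(84deg) = 0.9945
v'_1 = -5*cos(84deg) - (-4)*sin(84deg)
= -5*0.1045 - (-4)*0.9945
= 3.46
v'_2 = -5*sin(84deg) + (-4)*cos(84deg)
= -5*0.9945 + (-4)*0.1045
= -5.39
v' = 3.46*e1 - 5.39*e2


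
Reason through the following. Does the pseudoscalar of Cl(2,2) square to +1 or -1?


The pseudoscalar I = e1...e_n (product of all n generators) of Cl(p,q) satisfies I^2 = (-1)^(q + n(n-1)/2).
p = 2, q = 2, n = p + q = 4
n(n-1)/2 = 4 * 3 / 2 = 6
Exponent = q + n(n-1)/2 = 2 + 6 = 8
I^2 = (-1)^8 = +1


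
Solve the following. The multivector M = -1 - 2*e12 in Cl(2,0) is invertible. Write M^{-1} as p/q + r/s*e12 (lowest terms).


M = -1 - 2*e12, where e12^2 = -1.
Since M commutes with its reverse ~M = a - b*e12, M * ~M = a^2 - b^2*e12^2 = a^2 + b^2.
So M^{-1} = ~M / (a^2 + b^2) = (a - b*e12)/(a^2 + b^2).
a^2 + b^2 = 1 + 4 = 5
Scalar part = -1/5 = -1/5
Bivector coeff = 2/5 = 2/5
M^{-1} = -1/5 + 2/5*e12


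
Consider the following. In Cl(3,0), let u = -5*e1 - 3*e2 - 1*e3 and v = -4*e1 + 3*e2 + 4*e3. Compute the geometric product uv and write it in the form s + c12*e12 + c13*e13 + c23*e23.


In Cl(3,0): e_i^2 = 1, e_ie_j = -e_je_i for i != j.
Scalar part = u . v = (-5)*(-4) + (-3)*3 + (-1)*4
= 20 + (-9) + (-4) = 7
e12 coeff = (-5)*3 - (-3)*(-4) = -15 - 12 = -27
e13 coeff = (-5)*4 - (-1)*(-4) = -20 - 4 = -24
e23 coeff = (-3)*4 - (-1)*3 = -12 - (-3) = -9
uv = 7 - 27*e12 - 24*e13 - 9*e23


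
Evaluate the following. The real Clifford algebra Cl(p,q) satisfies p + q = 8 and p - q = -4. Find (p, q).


We need p + q = 8 and p - q = -4.
Adding: 2p = 8 + (-4) = 4, so p = 2.
Then q = 8 - 2 = 6.
(p, q) = (2, 6)


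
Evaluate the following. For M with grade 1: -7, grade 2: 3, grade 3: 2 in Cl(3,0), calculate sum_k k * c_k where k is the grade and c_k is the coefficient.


Grade-weighted sum = sum of grade_k * coefficient_k
1*(-7) = -7
2*3 = 6
3*2 = 6
Total = -7 + 6 + 6 = 5


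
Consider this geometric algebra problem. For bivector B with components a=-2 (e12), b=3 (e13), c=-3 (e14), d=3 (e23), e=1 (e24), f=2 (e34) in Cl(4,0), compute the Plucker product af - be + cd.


Plucker relation: af - be + cd
a*f = (-2)*2 = -4
b*e = 3*1 = 3
c*d = (-3)*3 = -9
af - be + cd = -4 - 3 + (-9)
= -16


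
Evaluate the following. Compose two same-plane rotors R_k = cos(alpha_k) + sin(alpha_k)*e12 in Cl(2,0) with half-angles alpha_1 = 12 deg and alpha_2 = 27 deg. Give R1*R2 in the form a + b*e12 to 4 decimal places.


Same-plane rotors commute and their half-angles add:
R1*R2 = cos(a1 + a2) + sin(a1 + a2)*e12.
a1 + a2 = 12 + 27 = 39 deg
cos(39 deg) = 0.7771
sin(39 deg) = 0.6293
R1*R2 = 0.7771 + 0.6293*e12


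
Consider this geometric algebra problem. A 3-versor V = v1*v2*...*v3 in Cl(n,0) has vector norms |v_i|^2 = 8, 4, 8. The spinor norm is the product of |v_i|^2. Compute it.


Spinor norm N(V) = |v1|^2 * |v2|^2 * ... * |v3|^2
= 8 * 4 * 8
Running product: 8, 32, 256
N(V) = 256


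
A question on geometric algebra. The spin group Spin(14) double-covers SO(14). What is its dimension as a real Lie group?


Spin(n) double-covers SO(n); both have Lie algebra so(n) of dimension n(n-1)/2.
n = 14
n(n-1) = 14 * 13 = 182
dim Spin(14) = 182/2 = 91


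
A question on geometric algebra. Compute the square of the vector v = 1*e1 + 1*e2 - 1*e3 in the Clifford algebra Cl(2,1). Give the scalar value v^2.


v^2 = sum of c_i^2 * e_i^2
Positive signature terms (e_i^2 = +1): 1^2 + 1^2 = 2
Negative signature terms (e_j^2 = -1): (-1)^2 = 1
v^2 = 2 - 1 = 1


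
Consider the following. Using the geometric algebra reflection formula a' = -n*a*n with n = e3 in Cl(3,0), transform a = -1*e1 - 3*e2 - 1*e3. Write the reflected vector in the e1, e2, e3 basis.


Reflection formula: a' = -n*a*n, with n = e3 (unit vector, n^2 = 1).
For reflection through hyperplane perp to e3:
The component along e3 flips sign, others stay.
a = (-1, -3, -1)
a' = (-1, -3, 1)
a' = -1*e1 - 3*e2 + 1*e3


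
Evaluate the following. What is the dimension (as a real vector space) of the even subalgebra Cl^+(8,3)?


Even subalgebra dimension = 2^(n-1)
n = 8 + 3 = 11
2^(11 - 1) = 2^10 = 1024
Verification: sum of C(11,k) for even k = 1 + 55 + 330 + 462 + 165 + 11 = 1024
Result = 1024


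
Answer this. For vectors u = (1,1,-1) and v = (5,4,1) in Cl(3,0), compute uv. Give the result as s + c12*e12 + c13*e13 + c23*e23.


In Cl(3,0): e_i^2 = 1, e_ie_j = -e_je_i for i != j.
Scalar part = u . v = 1*5 + 1*4 + (-1)*1
= 5 + 4 + (-1) = 8
e12 coeff = 1*4 - 1*5 = 4 - 5 = -1
e13 coeff = 1*1 - (-1)*5 = 1 - (-5) = 6
e23 coeff = 1*1 - (-1)*4 = 1 - (-4) = 5
uv = 8 - 1*e12 + 6*e13 + 5*e23


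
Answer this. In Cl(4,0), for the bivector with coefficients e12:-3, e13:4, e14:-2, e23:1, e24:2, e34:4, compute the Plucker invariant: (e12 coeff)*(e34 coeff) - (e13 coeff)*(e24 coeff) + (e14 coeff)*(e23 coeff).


Plucker relation: af - be + cd
a*f = (-3)*4 = -12
b*e = 4*2 = 8
c*d = (-2)*1 = -2
af - be + cd = -12 - 8 + (-2)
= -22


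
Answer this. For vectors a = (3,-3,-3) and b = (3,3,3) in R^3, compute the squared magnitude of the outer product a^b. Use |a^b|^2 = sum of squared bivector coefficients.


a wedge b = (a1*b2 - a2*b1)*e12 + (a1*b3 - a3*b1)*e13 + (a2*b3 - a3*b2)*e23
e12 coeff: 3*3 - (-3)*3 = 9 - (-9) = 18
e13 coeff: 3*3 - (-3)*3 = 9 - (-9) = 18
e23 coeff: (-3)*3 - (-3)*3 = -9 - (-9) = 0
|a wedge b|^2 = 18^2 + 18^2 + 0^2
= 324 + 324 + 0
= 648


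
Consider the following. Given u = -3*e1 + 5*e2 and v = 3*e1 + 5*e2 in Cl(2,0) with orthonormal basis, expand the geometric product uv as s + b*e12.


Expand: (-3*e1 + 5*e2)(3*e1 + 5*e2)
= (-3)*3*e1e1 + (-3)*5*e1e2 + 5*3*e2e1 + 5*5*e2e2
Using e1^2 = e2^2 = 1, e2e1 = -e1e2:
Scalar part s = (-3)*3 + 5*5 = -9 + 25 = 16
Bivector part b = (-3)*5 - 5*3 = -15 - 15 = -30
uv = 16 - 30*e12


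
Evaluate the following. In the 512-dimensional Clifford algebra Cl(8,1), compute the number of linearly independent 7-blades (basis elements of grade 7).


Number of grade-k basis blades in Cl(p,q) with n = p + q is C(n, k).
n = 8 + 1 = 9
C(9, 7) = 9! / (7! * 2!)
= 362880 / (5040 * 2)
= 36


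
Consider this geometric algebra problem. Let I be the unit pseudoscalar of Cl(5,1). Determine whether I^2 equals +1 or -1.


The pseudoscalar I = e1...e_n (product of all n generators) of Cl(p,q) satisfies I^2 = (-1)^(q + n(n-1)/2).
p = 5, q = 1, n = p + q = 6
n(n-1)/2 = 6 * 5 / 2 = 15
Exponent = q + n(n-1)/2 = 1 + 15 = 16
I^2 = (-1)^16 = +1


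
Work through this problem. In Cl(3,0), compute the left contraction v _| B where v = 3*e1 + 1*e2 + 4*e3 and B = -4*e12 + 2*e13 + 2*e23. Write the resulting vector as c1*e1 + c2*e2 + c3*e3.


Left contraction v _| B = <vB>_1 (grade-1 part of the geometric product vB).
Using e1_|e12 = e2, e2_|e12 = -e1, e1_|e13 = e3, e3_|e13 = -e1, e2_|e23 = e3, e3_|e23 = -e2:
e1 coeff: -v2*b12 - v3*b13 = -(1)*(-4) - (4)*(2) = -4
e2 coeff: v1*b12 - v3*b23 = (3)*(-4) - (4)*(2) = -20
e3 coeff: v1*b13 + v2*b23 = (3)*(2) + (1)*(2) = 8
v _| B = -4*e1 - 20*e2 + 8*e3


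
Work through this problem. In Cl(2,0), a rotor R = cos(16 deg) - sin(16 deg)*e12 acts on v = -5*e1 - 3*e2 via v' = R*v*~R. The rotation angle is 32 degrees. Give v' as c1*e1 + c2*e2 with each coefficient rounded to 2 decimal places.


Rotor R = cos(16deg) - sin(16deg)*e12
Rotation angle theta = 2 * 16 = 32 degrees
v' = R*v*~R rotates v by theta.
cos(32deg) = 0.8480, sin(32deg) = 0.5299
v'_1 = -5*cos(32deg) - (-3)*sin(32deg)
= -5*0.8480 - (-3)*0.5299
= -2.65
v'_2 = -5*sin(32deg) + (-3)*cos(32deg)
= -5*0.5299 + (-3)*0.8480
= -5.19
v' = -2.65*e1 - 5.19*e2


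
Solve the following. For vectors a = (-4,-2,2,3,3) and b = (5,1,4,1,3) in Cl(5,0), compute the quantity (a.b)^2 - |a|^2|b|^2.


a . b = (-4)*5 + (-2)*1 + 2*4 + 3*1 + 3*3
= -20 + (-2) + 8 + 3 + 9 = -2
|a|^2 = (-4)^2 + (-2)^2 + 2^2 + 3^2 + 3^2 = 42
|b|^2 = 5^2 + 1^2 + 4^2 + 1^2 + 3^2 = 52
(a.b)^2 = (-2)^2 = 4
|a|^2 * |b|^2 = 42 * 52 = 2184
Result = 4 - 2184 = -2180


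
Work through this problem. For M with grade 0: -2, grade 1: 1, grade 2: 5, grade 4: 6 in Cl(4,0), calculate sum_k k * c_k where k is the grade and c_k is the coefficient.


Grade-weighted sum = sum of grade_k * coefficient_k
0*(-2) = 0
1*1 = 1
2*5 = 10
4*6 = 24
Total = 0 + 1 + 10 + 24 = 35


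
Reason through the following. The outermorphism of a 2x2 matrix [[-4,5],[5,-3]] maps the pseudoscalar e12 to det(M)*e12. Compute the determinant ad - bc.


The outermorphism of a linear map f sends e1^e2 to f(e1)^f(e2).
f(e1) = -4*e1 + 5*e2
f(e2) = 5*e1 - 3*e2
f(e1) ^ f(e2) = (-4*e1 + 5*e2) ^ (5*e1 - 3*e2)
= (-4)*(-3)*e12 + 5*5*e21
= (12 - 25)*e12
= -13*e12
Coefficient = -13


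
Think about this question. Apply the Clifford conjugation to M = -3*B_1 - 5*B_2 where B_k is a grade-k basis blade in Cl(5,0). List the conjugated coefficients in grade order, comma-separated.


Clifford conjugate sign for grade k: (-1)^(k(k+1)/2)
Grade 1: (-1)^(1*2/2) = (-1)^1 = -1, coeff -3 -> 3
Grade 2: (-1)^(2*3/2) = (-1)^3 = -1, coeff -5 -> 5
Conjugated coefficients: 3, 5


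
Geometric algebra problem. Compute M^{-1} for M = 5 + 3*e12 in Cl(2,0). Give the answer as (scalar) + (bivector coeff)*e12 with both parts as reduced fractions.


M = 5 + 3*e12, where e12^2 = -1.
Since M commutes with its reverse ~M = a - b*e12, M * ~M = a^2 - b^2*e12^2 = a^2 + b^2.
So M^{-1} = ~M / (a^2 + b^2) = (a - b*e12)/(a^2 + b^2).
a^2 + b^2 = 25 + 9 = 34
Scalar part = 5/34 = 5/34
Bivector coeff = -3/34 = -3/34
M^{-1} = 5/34 - 3/34*e12


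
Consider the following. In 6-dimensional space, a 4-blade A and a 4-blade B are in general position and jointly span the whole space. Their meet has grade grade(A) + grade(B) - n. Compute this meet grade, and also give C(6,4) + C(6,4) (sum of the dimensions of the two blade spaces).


Meet grade = grade(A) + grade(B) - n
= 4 + 4 - 6 = 2
C(6,4) = 15
C(6,4) = 15
dim_A + dim_B = 15 + 15 = 30


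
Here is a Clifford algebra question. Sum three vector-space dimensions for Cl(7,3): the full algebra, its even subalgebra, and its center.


n = 7 + 3 = 10
Total dim = 2^10 = 1024
Even subalgebra dim = 2^9 = 512
n is even, so center dim = 1
Sum = 1024 + 512 + 1 = 1537


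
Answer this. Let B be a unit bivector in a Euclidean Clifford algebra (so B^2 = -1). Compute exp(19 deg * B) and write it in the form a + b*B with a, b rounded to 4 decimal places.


For a unit bivector B with B^2 = -1, the exponential series gives
e^(theta*B) = cos(theta) + sin(theta)*B (the GA analogue of Euler's formula).
theta = 19 degrees = 0.331613 rad
cos(19 deg) = 0.9455
sin(19 deg) = 0.3256
exp(theta*B) = 0.9455 + 0.3256*B


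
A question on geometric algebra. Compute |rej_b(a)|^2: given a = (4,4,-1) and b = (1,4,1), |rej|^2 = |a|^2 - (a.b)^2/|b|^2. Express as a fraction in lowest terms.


|a|^2 = 4^2 + 4^2 + (-1)^2 = 33
|b|^2 = 1^2 + 4^2 + 1^2 = 18
a . b = 4*1 + 4*4 + (-1)*1 = 19
(a.b)^2 = 19^2 = 361
|rej|^2 = 33 - 361/18
= (594 - 361)/18
= 233/18
In lowest terms: 233/18


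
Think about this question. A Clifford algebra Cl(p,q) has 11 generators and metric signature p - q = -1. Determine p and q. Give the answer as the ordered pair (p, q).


We need p + q = 11 and p - q = -1.
Adding: 2p = 11 + (-1) = 10, so p = 5.
Then q = 11 - 5 = 6.
(p, q) = (5, 6)


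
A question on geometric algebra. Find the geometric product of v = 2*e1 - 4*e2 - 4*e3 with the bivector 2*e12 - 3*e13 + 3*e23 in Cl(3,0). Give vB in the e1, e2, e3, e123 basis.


vB has grade-1 (vector) and grade-3 (trivector) parts: vB = (v _| B) + (v ^ B).
Vector part <vB>_1:
  e1: -v2*b12 - v3*b13 = -(-4)*(2) - (-4)*(-3) = -4
  e2: v1*b12 - v3*b23 = (2)*(2) - (-4)*(3) = 16
  e3: v1*b13 + v2*b23 = (2)*(-3) + (-4)*(3) = -18
Trivector part <vB>_3:
  e123: v1*b23 - v2*b13 + v3*b12 = (2)*(3) - (-4)*(-3) + (-4)*(2) = -14
vB = -4*e1 + 16*e2 - 18*e3 - 14*e123


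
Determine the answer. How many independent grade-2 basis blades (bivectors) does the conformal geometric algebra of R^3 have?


The conformal model of R^3 uses Cl(4,1) with m = 3 + 2 = 5 generators.
Number of grade-2 blades = C(m, 2) = C(5, 2)
= 5*4/2 = 10


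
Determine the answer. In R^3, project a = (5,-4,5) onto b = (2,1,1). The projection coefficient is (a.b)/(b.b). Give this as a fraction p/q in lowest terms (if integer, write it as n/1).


Projection coefficient = (a . b) / (b . b)
a . b = 5*2 + (-4)*1 + 5*1
= 10 + (-4) + 5 = 11
b . b = 2^2 + 1^2 + 1^2
= 4 + 1 + 1 = 6
Coefficient = 11/6
In lowest terms: 11/6


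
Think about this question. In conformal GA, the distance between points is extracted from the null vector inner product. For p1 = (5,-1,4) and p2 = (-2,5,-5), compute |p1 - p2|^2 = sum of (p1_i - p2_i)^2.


p1 - p2 = (7, -6, 9)
|p1 - p2|^2 = 7^2 + (-6)^2 + 9^2
= 49 + 36 + 81
= 166


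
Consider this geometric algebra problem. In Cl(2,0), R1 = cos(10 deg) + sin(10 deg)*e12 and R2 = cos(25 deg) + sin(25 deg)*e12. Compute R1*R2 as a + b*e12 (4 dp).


Same-plane rotors commute and their half-angles add:
R1*R2 = cos(a1 + a2) + sin(a1 + a2)*e12.
a1 + a2 = 10 + 25 = 35 deg
cos(35 deg) = 0.8192
sin(35 deg) = 0.5736
R1*R2 = 0.8192 + 0.5736*e12


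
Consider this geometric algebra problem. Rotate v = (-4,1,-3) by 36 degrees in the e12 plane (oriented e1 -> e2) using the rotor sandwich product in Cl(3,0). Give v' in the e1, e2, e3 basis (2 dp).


Rotor R = cos(18deg) - sin(18deg)*e12
Rotation angle theta = 2 * 18 = 36 degrees in the e12 plane (e1 -> e2).
The component perpendicular to the plane (e3) is invariant: v'_3 = v3 = -3.00
cos(36deg) = 0.8090, sin(36deg) = 0.5878
v'_1 = v1*cos(theta) - v2*sin(theta) = -4*0.8090 - 1*0.5878 = -3.82
v'_2 = v1*sin(theta) + v2*cos(theta) = -4*0.5878 + 1*0.8090 = -1.54
v' = -3.82*e1 - 1.54*e2 - 3.00*e3


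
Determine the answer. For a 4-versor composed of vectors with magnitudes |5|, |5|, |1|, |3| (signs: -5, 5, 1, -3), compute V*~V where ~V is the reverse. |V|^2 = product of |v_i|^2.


Each vector v_i has |v_i|^2 = s_i^2
Squared scales: (-5)^2 = 25, 5^2 = 25, 1^2 = 1, (-3)^2 = 9
|V|^2 = 25 * 25 * 1 * 9
= 5625


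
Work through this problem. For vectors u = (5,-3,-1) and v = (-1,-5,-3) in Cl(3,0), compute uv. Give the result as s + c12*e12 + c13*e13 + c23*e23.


In Cl(3,0): e_i^2 = 1, e_ie_j = -e_je_i for i != j.
Scalar part = u . v = 5*(-1) + (-3)*(-5) + (-1)*(-3)
= -5 + 15 + 3 = 13
e12 coeff = 5*(-5) - (-3)*(-1) = -25 - 3 = -28
e13 coeff = 5*(-3) - (-1)*(-1) = -15 - 1 = -16
e23 coeff = (-3)*(-3) - (-1)*(-5) = 9 - 5 = 4
uv = 13 - 28*e12 - 16*e13 + 4*e23


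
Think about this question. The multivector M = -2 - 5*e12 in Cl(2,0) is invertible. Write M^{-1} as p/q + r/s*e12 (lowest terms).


M = -2 - 5*e12, where e12^2 = -1.
Since M commutes with its reverse ~M = a - b*e12, M * ~M = a^2 - b^2*e12^2 = a^2 + b^2.
So M^{-1} = ~M / (a^2 + b^2) = (a - b*e12)/(a^2 + b^2).
a^2 + b^2 = 4 + 25 = 29
Scalar part = -2/29 = -2/29
Bivector coeff = 5/29 = 5/29
M^{-1} = -2/29 + 5/29*e12


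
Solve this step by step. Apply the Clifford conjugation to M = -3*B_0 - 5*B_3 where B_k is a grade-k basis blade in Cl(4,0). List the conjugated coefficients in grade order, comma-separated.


Clifford conjugate sign for grade k: (-1)^(k(k+1)/2)
Grade 0: (-1)^(0*1/2) = (-1)^0 = 1, coeff -3 -> -3
Grade 3: (-1)^(3*4/2) = (-1)^6 = 1, coeff -5 -> -5
Conjugated coefficients: -3, -5


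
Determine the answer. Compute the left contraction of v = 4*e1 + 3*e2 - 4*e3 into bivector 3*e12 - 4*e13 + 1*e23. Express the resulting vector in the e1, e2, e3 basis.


Left contraction v _| B = <vB>_1 (grade-1 part of the geometric product vB).
Using e1_|e12 = e2, e2_|e12 = -e1, e1_|e13 = e3, e3_|e13 = -e1, e2_|e23 = e3, e3_|e23 = -e2:
e1 coeff: -v2*b12 - v3*b13 = -(3)*(3) - (-4)*(-4) = -25
e2 coeff: v1*b12 - v3*b23 = (4)*(3) - (-4)*(1) = 16
e3 coeff: v1*b13 + v2*b23 = (4)*(-4) + (3)*(1) = -13
v _| B = -25*e1 + 16*e2 - 13*e3


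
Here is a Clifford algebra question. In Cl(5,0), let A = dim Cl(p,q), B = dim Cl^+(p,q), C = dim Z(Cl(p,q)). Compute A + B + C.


n = 5 + 0 = 5
Total dim = 2^5 = 32
Even subalgebra dim = 2^4 = 16
n is odd, so center dim = 2
Sum = 32 + 16 + 2 = 50


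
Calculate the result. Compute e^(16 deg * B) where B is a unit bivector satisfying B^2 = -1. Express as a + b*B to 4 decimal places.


For a unit bivector B with B^2 = -1, the exponential series gives
e^(theta*B) = cos(theta) + sin(theta)*B (the GA analogue of Euler's formula).
theta = 16 degrees = 0.279253 rad
cos(16 deg) = 0.9613
sin(16 deg) = 0.2756
exp(theta*B) = 0.9613 + 0.2756*B


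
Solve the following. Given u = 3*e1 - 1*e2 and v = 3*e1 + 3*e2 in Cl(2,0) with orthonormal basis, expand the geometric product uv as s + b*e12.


Expand: (3*e1 - 1*e2)(3*e1 + 3*e2)
= 3*3*e1e1 + 3*3*e1e2 + (-1)*3*e2e1 + (-1)*3*e2e2
Using e1^2 = e2^2 = 1, e2e1 = -e1e2:
Scalar part s = 3*3 + (-1)*3 = 9 + (-3) = 6
Bivector part b = 3*3 - (-1)*3 = 9 - (-3) = 12
uv = 6 + 12*e12


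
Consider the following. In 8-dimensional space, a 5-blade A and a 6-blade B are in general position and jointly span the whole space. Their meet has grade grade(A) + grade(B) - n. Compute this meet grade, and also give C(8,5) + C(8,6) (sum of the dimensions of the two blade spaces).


Meet grade = grade(A) + grade(B) - n
= 5 + 6 - 8 = 3
C(8,5) = 56
C(8,6) = 28
dim_A + dim_B = 56 + 28 = 84


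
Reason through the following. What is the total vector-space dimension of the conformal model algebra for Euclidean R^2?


The conformal model of R^2 uses Cl(3,1): the 2 Euclidean generators plus two extra orthogonal generators e+ (e+^2 = +1) and e- (e-^2 = -1), from which the null vectors e0, einf are built.
Number of generators m = 2 + 2 = 4.
dim Cl(p,q) = 2^m = 2^4 = 16


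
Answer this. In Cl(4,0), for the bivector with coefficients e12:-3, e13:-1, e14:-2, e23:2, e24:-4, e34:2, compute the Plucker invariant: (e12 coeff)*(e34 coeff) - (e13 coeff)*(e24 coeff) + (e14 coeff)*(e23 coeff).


Plucker relation: af - be + cd
a*f = (-3)*2 = -6
b*e = (-1)*(-4) = 4
c*d = (-2)*2 = -4
af - be + cd = -6 - 4 + (-4)
= -14


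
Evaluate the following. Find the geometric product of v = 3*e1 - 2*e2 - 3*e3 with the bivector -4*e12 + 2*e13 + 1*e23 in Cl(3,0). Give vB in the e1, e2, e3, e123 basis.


vB has grade-1 (vector) and grade-3 (trivector) parts: vB = (v _| B) + (v ^ B).
Vector part <vB>_1:
  e1: -v2*b12 - v3*b13 = -(-2)*(-4) - (-3)*(2) = -2
  e2: v1*b12 - v3*b23 = (3)*(-4) - (-3)*(1) = -9
  e3: v1*b13 + v2*b23 = (3)*(2) + (-2)*(1) = 4
Trivector part <vB>_3:
  e123: v1*b23 - v2*b13 + v3*b12 = (3)*(1) - (-2)*(2) + (-3)*(-4) = 19
vB = -2*e1 - 9*e2 + 4*e3 + 19*e123


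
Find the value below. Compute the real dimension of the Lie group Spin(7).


Spin(n) double-covers SO(n); both have Lie algebra so(n) of dimension n(n-1)/2.
n = 7
n(n-1) = 7 * 6 = 42
dim Spin(7) = 42/2 = 21


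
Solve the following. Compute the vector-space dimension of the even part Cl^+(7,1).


Even subalgebra dimension = 2^(n-1)
n = 7 + 1 = 8
2^(8 - 1) = 2^7 = 128
Verification: sum of C(8,k) for even k = 1 + 28 + 70 + 28 + 1 = 128
Result = 128


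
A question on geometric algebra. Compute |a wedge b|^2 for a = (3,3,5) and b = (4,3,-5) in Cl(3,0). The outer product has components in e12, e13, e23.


a wedge b = (a1*b2 - a2*b1)*e12 + (a1*b3 - a3*b1)*e13 + (a2*b3 - a3*b2)*e23
e12 coeff: 3*3 - 3*4 = 9 - 12 = -3
e13 coeff: 3*(-5) - 5*4 = -15 - 20 = -35
e23 coeff: 3*(-5) - 5*3 = -15 - 15 = -30
|a wedge b|^2 = (-3)^2 + (-35)^2 + (-30)^2
= 9 + 1225 + 900
= 2134


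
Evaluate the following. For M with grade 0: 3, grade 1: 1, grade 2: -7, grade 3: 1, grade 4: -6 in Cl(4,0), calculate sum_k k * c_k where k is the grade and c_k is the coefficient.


Grade-weighted sum = sum of grade_k * coefficient_k
0*3 = 0
1*1 = 1
2*(-7) = -14
3*1 = 3
4*(-6) = -24
Total = 0 + 1 + (-14) + 3 + (-24) = -34


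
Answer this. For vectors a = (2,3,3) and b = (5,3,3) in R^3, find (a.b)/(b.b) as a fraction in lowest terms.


Projection coefficient = (a . b) / (b . b)
a . b = 2*5 + 3*3 + 3*3
= 10 + 9 + 9 = 28
b . b = 5^2 + 3^2 + 3^2
= 25 + 9 + 9 = 43
Coefficient = 28/43
In lowest terms: 28/43


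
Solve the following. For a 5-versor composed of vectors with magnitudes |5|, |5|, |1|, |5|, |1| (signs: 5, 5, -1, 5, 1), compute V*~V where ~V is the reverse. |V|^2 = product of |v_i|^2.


Each vector v_i has |v_i|^2 = s_i^2
Squared scales: 5^2 = 25, 5^2 = 25, (-1)^2 = 1, 5^2 = 25, 1^2 = 1
|V|^2 = 25 * 25 * 1 * 25 * 1
= 15625


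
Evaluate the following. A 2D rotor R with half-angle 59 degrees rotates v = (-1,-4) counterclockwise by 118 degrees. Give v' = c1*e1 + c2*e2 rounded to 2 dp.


Rotor R = cos(59deg) - sin(59deg)*e12
Rotation angle theta = 2 * 59 = 118 degrees
v' = R*v*~R rotates v by theta.
cos(118deg) = -0.4695, sin(118deg) = 0.8829
v'_1 = -1*cos(118deg) - (-4)*sin(118deg)
= -1*(-0.4695) - (-4)*0.8829
= 4.00
v'_2 = -1*sin(118deg) + (-4)*cos(118deg)
= -1*0.8829 + (-4)*(-0.4695)
= 0.99
v' = 4.00*e1 + 0.99*e2


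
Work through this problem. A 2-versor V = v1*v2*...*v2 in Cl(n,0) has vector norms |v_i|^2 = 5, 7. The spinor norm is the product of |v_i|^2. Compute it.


Spinor norm N(V) = |v1|^2 * |v2|^2 * ... * |v2|^2
= 5 * 7
Running product: 5, 35
N(V) = 35
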